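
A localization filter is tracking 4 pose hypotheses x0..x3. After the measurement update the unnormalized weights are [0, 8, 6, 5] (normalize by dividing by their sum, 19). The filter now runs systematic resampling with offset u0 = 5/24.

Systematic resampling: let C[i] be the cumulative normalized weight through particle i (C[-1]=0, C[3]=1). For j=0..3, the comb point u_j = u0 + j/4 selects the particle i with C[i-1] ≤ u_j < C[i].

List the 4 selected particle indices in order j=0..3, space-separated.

C = [0, 8/19, 14/19, 1]
j=0: u_0=5/24 ∈ [0, 8/19) → index 1
j=1: u_1=11/24 ∈ [8/19, 14/19) → index 2
j=2: u_2=17/24 ∈ [8/19, 14/19) → index 2
j=3: u_3=23/24 ∈ [14/19, 1) → index 3

1 2 2 3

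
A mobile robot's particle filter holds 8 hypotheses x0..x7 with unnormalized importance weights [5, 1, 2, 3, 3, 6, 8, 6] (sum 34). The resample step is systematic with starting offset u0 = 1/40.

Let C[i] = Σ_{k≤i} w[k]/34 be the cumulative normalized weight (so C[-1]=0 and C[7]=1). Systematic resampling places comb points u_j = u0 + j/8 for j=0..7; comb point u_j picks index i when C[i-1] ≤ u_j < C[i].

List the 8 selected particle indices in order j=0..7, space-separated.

0 1 3 4 5 6 6 7

C = [5/34, 3/17, 4/17, 11/34, 7/17, 10/17, 14/17, 1]
j=0: u_0=1/40 ∈ [0, 5/34) → index 0
j=1: u_1=3/20 ∈ [5/34, 3/17) → index 1
j=2: u_2=11/40 ∈ [4/17, 11/34) → index 3
j=3: u_3=2/5 ∈ [11/34, 7/17) → index 4
j=4: u_4=21/40 ∈ [7/17, 10/17) → index 5
j=5: u_5=13/20 ∈ [10/17, 14/17) → index 6
j=6: u_6=31/40 ∈ [10/17, 14/17) → index 6
j=7: u_7=9/10 ∈ [14/17, 1) → index 7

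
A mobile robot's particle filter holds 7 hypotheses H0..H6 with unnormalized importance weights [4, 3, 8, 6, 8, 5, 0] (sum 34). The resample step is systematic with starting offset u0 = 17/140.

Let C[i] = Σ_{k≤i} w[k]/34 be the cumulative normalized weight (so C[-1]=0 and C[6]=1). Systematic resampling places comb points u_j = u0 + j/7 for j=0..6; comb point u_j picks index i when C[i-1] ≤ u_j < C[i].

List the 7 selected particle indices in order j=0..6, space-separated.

1 2 2 3 4 4 5

C = [2/17, 7/34, 15/34, 21/34, 29/34, 1, 1]
j=0: u_0=17/140 ∈ [2/17, 7/34) → index 1
j=1: u_1=37/140 ∈ [7/34, 15/34) → index 2
j=2: u_2=57/140 ∈ [7/34, 15/34) → index 2
j=3: u_3=11/20 ∈ [15/34, 21/34) → index 3
j=4: u_4=97/140 ∈ [21/34, 29/34) → index 4
j=5: u_5=117/140 ∈ [21/34, 29/34) → index 4
j=6: u_6=137/140 ∈ [29/34, 1) → index 5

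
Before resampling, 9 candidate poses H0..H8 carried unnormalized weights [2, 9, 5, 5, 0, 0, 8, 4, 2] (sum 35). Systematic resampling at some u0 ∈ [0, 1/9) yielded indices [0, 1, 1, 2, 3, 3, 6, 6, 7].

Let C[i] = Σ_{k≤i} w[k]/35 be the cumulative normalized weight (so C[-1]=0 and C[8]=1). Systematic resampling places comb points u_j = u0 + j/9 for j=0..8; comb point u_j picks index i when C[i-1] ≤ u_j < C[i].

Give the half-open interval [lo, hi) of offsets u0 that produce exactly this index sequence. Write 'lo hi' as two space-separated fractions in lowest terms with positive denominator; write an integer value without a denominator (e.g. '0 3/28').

4/315 2/45

C = [2/35, 11/35, 16/35, 3/5, 3/5, 3/5, 29/35, 33/35, 1]
j=0 picked index 0: u0 ∈ [0, 2/35)
j=1 picked index 1: u0 ∈ [-17/315, 64/315)
j=2 picked index 1: u0 ∈ [-52/315, 29/315)
j=3 picked index 2: u0 ∈ [-2/105, 13/105)
j=4 picked index 3: u0 ∈ [4/315, 7/45)
j=5 picked index 3: u0 ∈ [-31/315, 2/45)
j=6 picked index 6: u0 ∈ [-1/15, 17/105)
j=7 picked index 6: u0 ∈ [-8/45, 16/315)
j=8 picked index 7: u0 ∈ [-19/315, 17/315)
intersection: [4/315, 2/45)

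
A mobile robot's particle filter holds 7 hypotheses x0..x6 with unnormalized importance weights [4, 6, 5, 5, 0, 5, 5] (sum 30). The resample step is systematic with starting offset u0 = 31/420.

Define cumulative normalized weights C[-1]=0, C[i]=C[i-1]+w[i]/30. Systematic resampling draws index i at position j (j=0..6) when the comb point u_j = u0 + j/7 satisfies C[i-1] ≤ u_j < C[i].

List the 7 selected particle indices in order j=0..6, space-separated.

C = [2/15, 1/3, 1/2, 2/3, 2/3, 5/6, 1]
j=0: u_0=31/420 ∈ [0, 2/15) → index 0
j=1: u_1=13/60 ∈ [2/15, 1/3) → index 1
j=2: u_2=151/420 ∈ [1/3, 1/2) → index 2
j=3: u_3=211/420 ∈ [1/2, 2/3) → index 3
j=4: u_4=271/420 ∈ [1/2, 2/3) → index 3
j=5: u_5=331/420 ∈ [2/3, 5/6) → index 5
j=6: u_6=391/420 ∈ [5/6, 1) → index 6

0 1 2 3 3 5 6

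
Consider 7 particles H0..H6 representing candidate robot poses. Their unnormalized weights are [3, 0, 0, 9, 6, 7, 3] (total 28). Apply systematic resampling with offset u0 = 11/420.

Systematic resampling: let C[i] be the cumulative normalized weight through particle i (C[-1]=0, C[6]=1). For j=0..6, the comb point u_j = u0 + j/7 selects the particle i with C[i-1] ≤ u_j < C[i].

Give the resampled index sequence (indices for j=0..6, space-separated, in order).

0 3 3 4 4 5 5

C = [3/28, 3/28, 3/28, 3/7, 9/14, 25/28, 1]
j=0: u_0=11/420 ∈ [0, 3/28) → index 0
j=1: u_1=71/420 ∈ [3/28, 3/7) → index 3
j=2: u_2=131/420 ∈ [3/28, 3/7) → index 3
j=3: u_3=191/420 ∈ [3/7, 9/14) → index 4
j=4: u_4=251/420 ∈ [3/7, 9/14) → index 4
j=5: u_5=311/420 ∈ [9/14, 25/28) → index 5
j=6: u_6=53/60 ∈ [9/14, 25/28) → index 5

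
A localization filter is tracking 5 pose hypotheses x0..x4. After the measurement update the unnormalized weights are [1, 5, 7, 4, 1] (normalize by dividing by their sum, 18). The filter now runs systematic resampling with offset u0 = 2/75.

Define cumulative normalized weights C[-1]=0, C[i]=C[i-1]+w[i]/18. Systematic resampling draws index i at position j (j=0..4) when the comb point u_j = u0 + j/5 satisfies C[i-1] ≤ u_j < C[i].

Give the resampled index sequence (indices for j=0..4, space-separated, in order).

C = [1/18, 1/3, 13/18, 17/18, 1]
j=0: u_0=2/75 ∈ [0, 1/18) → index 0
j=1: u_1=17/75 ∈ [1/18, 1/3) → index 1
j=2: u_2=32/75 ∈ [1/3, 13/18) → index 2
j=3: u_3=47/75 ∈ [1/3, 13/18) → index 2
j=4: u_4=62/75 ∈ [13/18, 17/18) → index 3

0 1 2 2 3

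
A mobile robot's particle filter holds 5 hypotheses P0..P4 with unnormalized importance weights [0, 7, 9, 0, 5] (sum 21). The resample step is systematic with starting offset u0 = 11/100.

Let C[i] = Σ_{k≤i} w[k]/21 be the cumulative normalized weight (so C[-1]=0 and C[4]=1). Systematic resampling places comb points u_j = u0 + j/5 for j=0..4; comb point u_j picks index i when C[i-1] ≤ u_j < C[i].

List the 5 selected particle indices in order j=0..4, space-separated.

C = [0, 1/3, 16/21, 16/21, 1]
j=0: u_0=11/100 ∈ [0, 1/3) → index 1
j=1: u_1=31/100 ∈ [0, 1/3) → index 1
j=2: u_2=51/100 ∈ [1/3, 16/21) → index 2
j=3: u_3=71/100 ∈ [1/3, 16/21) → index 2
j=4: u_4=91/100 ∈ [16/21, 1) → index 4

1 1 2 2 4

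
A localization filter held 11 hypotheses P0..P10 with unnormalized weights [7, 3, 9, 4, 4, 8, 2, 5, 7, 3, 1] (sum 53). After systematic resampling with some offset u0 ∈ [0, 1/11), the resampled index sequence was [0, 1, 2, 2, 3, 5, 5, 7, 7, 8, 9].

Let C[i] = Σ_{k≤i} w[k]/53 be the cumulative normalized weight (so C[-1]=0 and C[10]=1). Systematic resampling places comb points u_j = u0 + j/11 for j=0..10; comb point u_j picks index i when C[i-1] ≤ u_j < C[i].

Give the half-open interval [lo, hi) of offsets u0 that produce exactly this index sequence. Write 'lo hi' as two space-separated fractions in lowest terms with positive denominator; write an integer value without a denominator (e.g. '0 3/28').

36/583 38/583

C = [7/53, 10/53, 19/53, 23/53, 27/53, 35/53, 37/53, 42/53, 49/53, 52/53, 1]
j=0 picked index 0: u0 ∈ [0, 7/53)
j=1 picked index 1: u0 ∈ [24/583, 57/583)
j=2 picked index 2: u0 ∈ [4/583, 103/583)
j=3 picked index 2: u0 ∈ [-49/583, 50/583)
j=4 picked index 3: u0 ∈ [-3/583, 41/583)
j=5 picked index 5: u0 ∈ [32/583, 120/583)
j=6 picked index 5: u0 ∈ [-21/583, 67/583)
j=7 picked index 7: u0 ∈ [36/583, 91/583)
j=8 picked index 7: u0 ∈ [-17/583, 38/583)
j=9 picked index 8: u0 ∈ [-15/583, 62/583)
j=10 picked index 9: u0 ∈ [9/583, 42/583)
intersection: [36/583, 38/583)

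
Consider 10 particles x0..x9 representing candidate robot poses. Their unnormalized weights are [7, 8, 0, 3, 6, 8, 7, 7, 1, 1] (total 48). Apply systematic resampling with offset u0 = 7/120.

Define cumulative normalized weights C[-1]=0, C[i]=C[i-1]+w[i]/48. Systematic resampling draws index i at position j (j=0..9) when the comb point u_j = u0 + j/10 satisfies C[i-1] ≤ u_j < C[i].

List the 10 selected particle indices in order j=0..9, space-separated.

C = [7/48, 5/16, 5/16, 3/8, 1/2, 2/3, 13/16, 23/24, 47/48, 1]
j=0: u_0=7/120 ∈ [0, 7/48) → index 0
j=1: u_1=19/120 ∈ [7/48, 5/16) → index 1
j=2: u_2=31/120 ∈ [7/48, 5/16) → index 1
j=3: u_3=43/120 ∈ [5/16, 3/8) → index 3
j=4: u_4=11/24 ∈ [3/8, 1/2) → index 4
j=5: u_5=67/120 ∈ [1/2, 2/3) → index 5
j=6: u_6=79/120 ∈ [1/2, 2/3) → index 5
j=7: u_7=91/120 ∈ [2/3, 13/16) → index 6
j=8: u_8=103/120 ∈ [13/16, 23/24) → index 7
j=9: u_9=23/24 ∈ [23/24, 47/48) → index 8

0 1 1 3 4 5 5 6 7 8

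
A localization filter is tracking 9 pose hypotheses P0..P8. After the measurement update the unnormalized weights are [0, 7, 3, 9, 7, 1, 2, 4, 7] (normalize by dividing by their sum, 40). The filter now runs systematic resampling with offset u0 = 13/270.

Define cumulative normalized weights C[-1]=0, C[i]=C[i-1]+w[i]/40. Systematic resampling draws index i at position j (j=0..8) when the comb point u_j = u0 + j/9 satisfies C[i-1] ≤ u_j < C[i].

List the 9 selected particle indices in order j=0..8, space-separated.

1 1 3 3 4 4 6 8 8

C = [0, 7/40, 1/4, 19/40, 13/20, 27/40, 29/40, 33/40, 1]
j=0: u_0=13/270 ∈ [0, 7/40) → index 1
j=1: u_1=43/270 ∈ [0, 7/40) → index 1
j=2: u_2=73/270 ∈ [1/4, 19/40) → index 3
j=3: u_3=103/270 ∈ [1/4, 19/40) → index 3
j=4: u_4=133/270 ∈ [19/40, 13/20) → index 4
j=5: u_5=163/270 ∈ [19/40, 13/20) → index 4
j=6: u_6=193/270 ∈ [27/40, 29/40) → index 6
j=7: u_7=223/270 ∈ [33/40, 1) → index 8
j=8: u_8=253/270 ∈ [33/40, 1) → index 8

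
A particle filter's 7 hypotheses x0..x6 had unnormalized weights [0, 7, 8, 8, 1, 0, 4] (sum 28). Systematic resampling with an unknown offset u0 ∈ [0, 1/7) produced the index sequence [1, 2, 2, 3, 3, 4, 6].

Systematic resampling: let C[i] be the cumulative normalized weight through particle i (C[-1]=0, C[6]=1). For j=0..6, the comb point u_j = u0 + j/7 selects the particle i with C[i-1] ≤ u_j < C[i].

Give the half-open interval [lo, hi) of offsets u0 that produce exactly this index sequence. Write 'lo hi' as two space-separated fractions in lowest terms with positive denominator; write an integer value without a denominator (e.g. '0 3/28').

C = [0, 1/4, 15/28, 23/28, 6/7, 6/7, 1]
j=0 picked index 1: u0 ∈ [0, 1/4)
j=1 picked index 2: u0 ∈ [3/28, 11/28)
j=2 picked index 2: u0 ∈ [-1/28, 1/4)
j=3 picked index 3: u0 ∈ [3/28, 11/28)
j=4 picked index 3: u0 ∈ [-1/28, 1/4)
j=5 picked index 4: u0 ∈ [3/28, 1/7)
j=6 picked index 6: u0 ∈ [0, 1/7)
intersection: [3/28, 1/7)

3/28 1/7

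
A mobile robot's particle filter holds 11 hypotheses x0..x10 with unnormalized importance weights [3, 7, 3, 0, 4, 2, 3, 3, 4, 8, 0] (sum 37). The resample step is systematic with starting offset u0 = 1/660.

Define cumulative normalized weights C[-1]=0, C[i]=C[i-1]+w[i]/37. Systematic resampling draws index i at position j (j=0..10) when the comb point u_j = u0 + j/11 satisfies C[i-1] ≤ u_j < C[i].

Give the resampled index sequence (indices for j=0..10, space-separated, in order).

0 1 1 2 4 4 6 7 8 9 9

C = [3/37, 10/37, 13/37, 13/37, 17/37, 19/37, 22/37, 25/37, 29/37, 1, 1]
j=0: u_0=1/660 ∈ [0, 3/37) → index 0
j=1: u_1=61/660 ∈ [3/37, 10/37) → index 1
j=2: u_2=11/60 ∈ [3/37, 10/37) → index 1
j=3: u_3=181/660 ∈ [10/37, 13/37) → index 2
j=4: u_4=241/660 ∈ [13/37, 17/37) → index 4
j=5: u_5=301/660 ∈ [13/37, 17/37) → index 4
j=6: u_6=361/660 ∈ [19/37, 22/37) → index 6
j=7: u_7=421/660 ∈ [22/37, 25/37) → index 7
j=8: u_8=481/660 ∈ [25/37, 29/37) → index 8
j=9: u_9=541/660 ∈ [29/37, 1) → index 9
j=10: u_10=601/660 ∈ [29/37, 1) → index 9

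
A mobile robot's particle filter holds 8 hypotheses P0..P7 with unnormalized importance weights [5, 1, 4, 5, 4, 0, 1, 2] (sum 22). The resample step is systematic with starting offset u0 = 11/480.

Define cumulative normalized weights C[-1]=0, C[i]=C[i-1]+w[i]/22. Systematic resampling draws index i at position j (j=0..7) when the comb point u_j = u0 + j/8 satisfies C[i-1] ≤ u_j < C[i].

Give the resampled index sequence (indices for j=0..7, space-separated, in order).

0 0 2 2 3 3 4 6

C = [5/22, 3/11, 5/11, 15/22, 19/22, 19/22, 10/11, 1]
j=0: u_0=11/480 ∈ [0, 5/22) → index 0
j=1: u_1=71/480 ∈ [0, 5/22) → index 0
j=2: u_2=131/480 ∈ [3/11, 5/11) → index 2
j=3: u_3=191/480 ∈ [3/11, 5/11) → index 2
j=4: u_4=251/480 ∈ [5/11, 15/22) → index 3
j=5: u_5=311/480 ∈ [5/11, 15/22) → index 3
j=6: u_6=371/480 ∈ [15/22, 19/22) → index 4
j=7: u_7=431/480 ∈ [19/22, 10/11) → index 6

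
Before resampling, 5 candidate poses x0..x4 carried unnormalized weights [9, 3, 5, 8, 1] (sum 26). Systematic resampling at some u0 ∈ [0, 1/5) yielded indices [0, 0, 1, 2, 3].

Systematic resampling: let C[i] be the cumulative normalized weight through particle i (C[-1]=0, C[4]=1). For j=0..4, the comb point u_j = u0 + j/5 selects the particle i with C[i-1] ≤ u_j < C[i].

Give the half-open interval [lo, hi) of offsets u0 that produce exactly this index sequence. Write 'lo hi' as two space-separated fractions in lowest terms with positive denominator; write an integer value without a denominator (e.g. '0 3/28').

C = [9/26, 6/13, 17/26, 25/26, 1]
j=0 picked index 0: u0 ∈ [0, 9/26)
j=1 picked index 0: u0 ∈ [-1/5, 19/130)
j=2 picked index 1: u0 ∈ [-7/130, 4/65)
j=3 picked index 2: u0 ∈ [-9/65, 7/130)
j=4 picked index 3: u0 ∈ [-19/130, 21/130)
intersection: [0, 7/130)

0 7/130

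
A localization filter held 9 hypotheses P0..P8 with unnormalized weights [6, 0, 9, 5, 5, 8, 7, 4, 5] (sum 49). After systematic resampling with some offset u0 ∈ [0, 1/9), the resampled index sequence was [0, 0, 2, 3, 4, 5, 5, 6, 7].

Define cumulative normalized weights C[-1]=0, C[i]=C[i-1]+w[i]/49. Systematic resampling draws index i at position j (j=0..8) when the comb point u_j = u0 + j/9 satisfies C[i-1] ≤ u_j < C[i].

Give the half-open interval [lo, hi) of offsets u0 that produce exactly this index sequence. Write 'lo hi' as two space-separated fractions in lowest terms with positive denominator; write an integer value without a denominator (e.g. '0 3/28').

0 1/147

C = [6/49, 6/49, 15/49, 20/49, 25/49, 33/49, 40/49, 44/49, 1]
j=0 picked index 0: u0 ∈ [0, 6/49)
j=1 picked index 0: u0 ∈ [-1/9, 5/441)
j=2 picked index 2: u0 ∈ [-44/441, 37/441)
j=3 picked index 3: u0 ∈ [-4/147, 11/147)
j=4 picked index 4: u0 ∈ [-16/441, 29/441)
j=5 picked index 5: u0 ∈ [-20/441, 52/441)
j=6 picked index 5: u0 ∈ [-23/147, 1/147)
j=7 picked index 6: u0 ∈ [-46/441, 17/441)
j=8 picked index 7: u0 ∈ [-32/441, 4/441)
intersection: [0, 1/147)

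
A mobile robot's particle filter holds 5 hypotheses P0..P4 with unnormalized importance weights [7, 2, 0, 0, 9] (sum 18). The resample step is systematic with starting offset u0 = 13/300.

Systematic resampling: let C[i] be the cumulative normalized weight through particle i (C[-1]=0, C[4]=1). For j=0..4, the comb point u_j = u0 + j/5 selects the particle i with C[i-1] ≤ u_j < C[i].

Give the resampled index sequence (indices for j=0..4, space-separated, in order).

C = [7/18, 1/2, 1/2, 1/2, 1]
j=0: u_0=13/300 ∈ [0, 7/18) → index 0
j=1: u_1=73/300 ∈ [0, 7/18) → index 0
j=2: u_2=133/300 ∈ [7/18, 1/2) → index 1
j=3: u_3=193/300 ∈ [1/2, 1) → index 4
j=4: u_4=253/300 ∈ [1/2, 1) → index 4

0 0 1 4 4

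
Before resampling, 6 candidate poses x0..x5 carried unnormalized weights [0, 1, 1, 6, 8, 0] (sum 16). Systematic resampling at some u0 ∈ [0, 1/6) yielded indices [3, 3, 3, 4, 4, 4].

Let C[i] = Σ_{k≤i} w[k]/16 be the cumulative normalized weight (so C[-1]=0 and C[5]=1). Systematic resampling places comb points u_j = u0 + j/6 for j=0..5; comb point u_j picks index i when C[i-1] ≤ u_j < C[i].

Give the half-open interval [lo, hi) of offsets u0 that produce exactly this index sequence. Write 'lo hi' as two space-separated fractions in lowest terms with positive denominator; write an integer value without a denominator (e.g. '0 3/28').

1/8 1/6

C = [0, 1/16, 1/8, 1/2, 1, 1]
j=0 picked index 3: u0 ∈ [1/8, 1/2)
j=1 picked index 3: u0 ∈ [-1/24, 1/3)
j=2 picked index 3: u0 ∈ [-5/24, 1/6)
j=3 picked index 4: u0 ∈ [0, 1/2)
j=4 picked index 4: u0 ∈ [-1/6, 1/3)
j=5 picked index 4: u0 ∈ [-1/3, 1/6)
intersection: [1/8, 1/6)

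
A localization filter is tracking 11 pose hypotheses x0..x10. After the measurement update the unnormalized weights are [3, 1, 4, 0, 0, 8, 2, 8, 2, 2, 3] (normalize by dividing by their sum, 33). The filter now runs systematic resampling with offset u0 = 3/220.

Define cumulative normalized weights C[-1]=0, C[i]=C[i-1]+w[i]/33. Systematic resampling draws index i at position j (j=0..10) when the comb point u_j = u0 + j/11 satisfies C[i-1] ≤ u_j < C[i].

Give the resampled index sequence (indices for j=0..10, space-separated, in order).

C = [1/11, 4/33, 8/33, 8/33, 8/33, 16/33, 6/11, 26/33, 28/33, 10/11, 1]
j=0: u_0=3/220 ∈ [0, 1/11) → index 0
j=1: u_1=23/220 ∈ [1/11, 4/33) → index 1
j=2: u_2=43/220 ∈ [4/33, 8/33) → index 2
j=3: u_3=63/220 ∈ [8/33, 16/33) → index 5
j=4: u_4=83/220 ∈ [8/33, 16/33) → index 5
j=5: u_5=103/220 ∈ [8/33, 16/33) → index 5
j=6: u_6=123/220 ∈ [6/11, 26/33) → index 7
j=7: u_7=13/20 ∈ [6/11, 26/33) → index 7
j=8: u_8=163/220 ∈ [6/11, 26/33) → index 7
j=9: u_9=183/220 ∈ [26/33, 28/33) → index 8
j=10: u_10=203/220 ∈ [10/11, 1) → index 10

0 1 2 5 5 5 7 7 7 8 10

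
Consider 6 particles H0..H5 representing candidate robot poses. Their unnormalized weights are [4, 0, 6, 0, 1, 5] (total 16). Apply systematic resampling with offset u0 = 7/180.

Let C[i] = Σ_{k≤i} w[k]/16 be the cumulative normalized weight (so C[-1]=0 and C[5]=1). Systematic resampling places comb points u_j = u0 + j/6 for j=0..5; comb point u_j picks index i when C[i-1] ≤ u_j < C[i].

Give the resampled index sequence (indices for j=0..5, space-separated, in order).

C = [1/4, 1/4, 5/8, 5/8, 11/16, 1]
j=0: u_0=7/180 ∈ [0, 1/4) → index 0
j=1: u_1=37/180 ∈ [0, 1/4) → index 0
j=2: u_2=67/180 ∈ [1/4, 5/8) → index 2
j=3: u_3=97/180 ∈ [1/4, 5/8) → index 2
j=4: u_4=127/180 ∈ [11/16, 1) → index 5
j=5: u_5=157/180 ∈ [11/16, 1) → index 5

0 0 2 2 5 5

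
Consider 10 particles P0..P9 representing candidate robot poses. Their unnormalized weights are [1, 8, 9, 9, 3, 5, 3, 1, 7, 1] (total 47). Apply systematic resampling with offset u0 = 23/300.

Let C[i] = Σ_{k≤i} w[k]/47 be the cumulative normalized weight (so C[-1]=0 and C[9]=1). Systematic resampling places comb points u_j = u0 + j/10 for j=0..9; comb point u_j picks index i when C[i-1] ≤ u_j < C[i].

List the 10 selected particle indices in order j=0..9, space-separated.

C = [1/47, 9/47, 18/47, 27/47, 30/47, 35/47, 38/47, 39/47, 46/47, 1]
j=0: u_0=23/300 ∈ [1/47, 9/47) → index 1
j=1: u_1=53/300 ∈ [1/47, 9/47) → index 1
j=2: u_2=83/300 ∈ [9/47, 18/47) → index 2
j=3: u_3=113/300 ∈ [9/47, 18/47) → index 2
j=4: u_4=143/300 ∈ [18/47, 27/47) → index 3
j=5: u_5=173/300 ∈ [27/47, 30/47) → index 4
j=6: u_6=203/300 ∈ [30/47, 35/47) → index 5
j=7: u_7=233/300 ∈ [35/47, 38/47) → index 6
j=8: u_8=263/300 ∈ [39/47, 46/47) → index 8
j=9: u_9=293/300 ∈ [39/47, 46/47) → index 8

1 1 2 2 3 4 5 6 8 8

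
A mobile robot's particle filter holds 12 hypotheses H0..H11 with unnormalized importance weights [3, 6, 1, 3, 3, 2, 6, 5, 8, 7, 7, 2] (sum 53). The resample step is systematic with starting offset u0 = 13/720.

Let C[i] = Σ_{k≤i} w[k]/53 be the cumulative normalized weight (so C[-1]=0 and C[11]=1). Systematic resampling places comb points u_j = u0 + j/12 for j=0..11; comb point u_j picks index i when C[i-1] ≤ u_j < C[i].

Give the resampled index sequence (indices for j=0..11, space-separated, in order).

0 1 2 4 6 6 7 8 8 9 10 10

C = [3/53, 9/53, 10/53, 13/53, 16/53, 18/53, 24/53, 29/53, 37/53, 44/53, 51/53, 1]
j=0: u_0=13/720 ∈ [0, 3/53) → index 0
j=1: u_1=73/720 ∈ [3/53, 9/53) → index 1
j=2: u_2=133/720 ∈ [9/53, 10/53) → index 2
j=3: u_3=193/720 ∈ [13/53, 16/53) → index 4
j=4: u_4=253/720 ∈ [18/53, 24/53) → index 6
j=5: u_5=313/720 ∈ [18/53, 24/53) → index 6
j=6: u_6=373/720 ∈ [24/53, 29/53) → index 7
j=7: u_7=433/720 ∈ [29/53, 37/53) → index 8
j=8: u_8=493/720 ∈ [29/53, 37/53) → index 8
j=9: u_9=553/720 ∈ [37/53, 44/53) → index 9
j=10: u_10=613/720 ∈ [44/53, 51/53) → index 10
j=11: u_11=673/720 ∈ [44/53, 51/53) → index 10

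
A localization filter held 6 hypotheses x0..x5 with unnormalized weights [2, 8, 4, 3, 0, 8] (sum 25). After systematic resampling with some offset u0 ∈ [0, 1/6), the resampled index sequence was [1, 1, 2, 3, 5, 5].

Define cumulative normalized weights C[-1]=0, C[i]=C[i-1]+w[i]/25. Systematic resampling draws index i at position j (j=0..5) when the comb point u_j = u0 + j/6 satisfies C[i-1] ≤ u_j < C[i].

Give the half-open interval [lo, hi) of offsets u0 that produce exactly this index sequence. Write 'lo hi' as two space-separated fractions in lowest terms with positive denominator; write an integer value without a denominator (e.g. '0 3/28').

C = [2/25, 2/5, 14/25, 17/25, 17/25, 1]
j=0 picked index 1: u0 ∈ [2/25, 2/5)
j=1 picked index 1: u0 ∈ [-13/150, 7/30)
j=2 picked index 2: u0 ∈ [1/15, 17/75)
j=3 picked index 3: u0 ∈ [3/50, 9/50)
j=4 picked index 5: u0 ∈ [1/75, 1/3)
j=5 picked index 5: u0 ∈ [-23/150, 1/6)
intersection: [2/25, 1/6)

2/25 1/6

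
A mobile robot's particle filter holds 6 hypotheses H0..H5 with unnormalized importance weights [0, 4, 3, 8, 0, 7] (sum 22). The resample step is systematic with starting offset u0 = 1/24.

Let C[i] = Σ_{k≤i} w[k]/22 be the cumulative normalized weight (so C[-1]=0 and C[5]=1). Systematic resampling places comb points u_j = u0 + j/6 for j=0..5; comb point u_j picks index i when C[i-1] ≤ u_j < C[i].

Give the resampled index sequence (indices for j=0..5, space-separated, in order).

C = [0, 2/11, 7/22, 15/22, 15/22, 1]
j=0: u_0=1/24 ∈ [0, 2/11) → index 1
j=1: u_1=5/24 ∈ [2/11, 7/22) → index 2
j=2: u_2=3/8 ∈ [7/22, 15/22) → index 3
j=3: u_3=13/24 ∈ [7/22, 15/22) → index 3
j=4: u_4=17/24 ∈ [15/22, 1) → index 5
j=5: u_5=7/8 ∈ [15/22, 1) → index 5

1 2 3 3 5 5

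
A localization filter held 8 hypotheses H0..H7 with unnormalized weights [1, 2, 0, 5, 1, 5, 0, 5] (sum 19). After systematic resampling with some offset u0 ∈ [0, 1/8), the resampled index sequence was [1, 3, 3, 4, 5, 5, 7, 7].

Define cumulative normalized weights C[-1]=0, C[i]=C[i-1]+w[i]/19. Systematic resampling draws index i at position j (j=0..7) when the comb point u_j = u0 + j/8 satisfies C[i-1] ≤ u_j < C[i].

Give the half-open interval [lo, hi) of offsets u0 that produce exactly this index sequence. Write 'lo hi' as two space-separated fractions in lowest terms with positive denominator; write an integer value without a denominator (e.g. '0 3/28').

1/19 15/152

C = [1/19, 3/19, 3/19, 8/19, 9/19, 14/19, 14/19, 1]
j=0 picked index 1: u0 ∈ [1/19, 3/19)
j=1 picked index 3: u0 ∈ [5/152, 45/152)
j=2 picked index 3: u0 ∈ [-7/76, 13/76)
j=3 picked index 4: u0 ∈ [7/152, 15/152)
j=4 picked index 5: u0 ∈ [-1/38, 9/38)
j=5 picked index 5: u0 ∈ [-23/152, 17/152)
j=6 picked index 7: u0 ∈ [-1/76, 1/4)
j=7 picked index 7: u0 ∈ [-21/152, 1/8)
intersection: [1/19, 15/152)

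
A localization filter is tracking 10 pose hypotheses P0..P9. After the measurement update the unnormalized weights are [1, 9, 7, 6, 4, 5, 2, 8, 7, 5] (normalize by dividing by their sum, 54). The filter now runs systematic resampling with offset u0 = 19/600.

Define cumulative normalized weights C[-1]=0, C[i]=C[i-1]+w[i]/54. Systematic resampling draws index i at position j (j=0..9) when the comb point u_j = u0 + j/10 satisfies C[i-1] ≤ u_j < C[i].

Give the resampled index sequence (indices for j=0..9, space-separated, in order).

1 1 2 3 4 5 7 7 8 9

C = [1/54, 5/27, 17/54, 23/54, 1/2, 16/27, 17/27, 7/9, 49/54, 1]
j=0: u_0=19/600 ∈ [1/54, 5/27) → index 1
j=1: u_1=79/600 ∈ [1/54, 5/27) → index 1
j=2: u_2=139/600 ∈ [5/27, 17/54) → index 2
j=3: u_3=199/600 ∈ [17/54, 23/54) → index 3
j=4: u_4=259/600 ∈ [23/54, 1/2) → index 4
j=5: u_5=319/600 ∈ [1/2, 16/27) → index 5
j=6: u_6=379/600 ∈ [17/27, 7/9) → index 7
j=7: u_7=439/600 ∈ [17/27, 7/9) → index 7
j=8: u_8=499/600 ∈ [7/9, 49/54) → index 8
j=9: u_9=559/600 ∈ [49/54, 1) → index 9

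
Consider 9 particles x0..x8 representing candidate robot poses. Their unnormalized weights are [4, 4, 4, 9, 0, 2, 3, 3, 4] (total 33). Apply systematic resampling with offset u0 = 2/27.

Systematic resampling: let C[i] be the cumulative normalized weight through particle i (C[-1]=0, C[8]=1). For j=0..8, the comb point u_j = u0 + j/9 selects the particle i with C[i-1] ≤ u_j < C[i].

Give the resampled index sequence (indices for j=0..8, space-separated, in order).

0 1 2 3 3 3 6 7 8

C = [4/33, 8/33, 4/11, 7/11, 7/11, 23/33, 26/33, 29/33, 1]
j=0: u_0=2/27 ∈ [0, 4/33) → index 0
j=1: u_1=5/27 ∈ [4/33, 8/33) → index 1
j=2: u_2=8/27 ∈ [8/33, 4/11) → index 2
j=3: u_3=11/27 ∈ [4/11, 7/11) → index 3
j=4: u_4=14/27 ∈ [4/11, 7/11) → index 3
j=5: u_5=17/27 ∈ [4/11, 7/11) → index 3
j=6: u_6=20/27 ∈ [23/33, 26/33) → index 6
j=7: u_7=23/27 ∈ [26/33, 29/33) → index 7
j=8: u_8=26/27 ∈ [29/33, 1) → index 8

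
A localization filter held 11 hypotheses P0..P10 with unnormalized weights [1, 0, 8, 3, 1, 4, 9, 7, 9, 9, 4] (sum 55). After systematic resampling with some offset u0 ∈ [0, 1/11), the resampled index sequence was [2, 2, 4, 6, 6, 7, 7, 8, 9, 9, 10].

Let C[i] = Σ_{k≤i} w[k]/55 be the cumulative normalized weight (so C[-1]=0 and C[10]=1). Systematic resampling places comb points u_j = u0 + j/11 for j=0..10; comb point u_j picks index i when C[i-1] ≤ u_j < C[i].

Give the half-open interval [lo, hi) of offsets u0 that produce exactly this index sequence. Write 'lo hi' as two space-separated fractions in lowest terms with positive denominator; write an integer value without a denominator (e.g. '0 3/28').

2/55 3/55

C = [1/55, 1/55, 9/55, 12/55, 13/55, 17/55, 26/55, 3/5, 42/55, 51/55, 1]
j=0 picked index 2: u0 ∈ [1/55, 9/55)
j=1 picked index 2: u0 ∈ [-4/55, 4/55)
j=2 picked index 4: u0 ∈ [2/55, 3/55)
j=3 picked index 6: u0 ∈ [2/55, 1/5)
j=4 picked index 6: u0 ∈ [-3/55, 6/55)
j=5 picked index 7: u0 ∈ [1/55, 8/55)
j=6 picked index 7: u0 ∈ [-4/55, 3/55)
j=7 picked index 8: u0 ∈ [-2/55, 7/55)
j=8 picked index 9: u0 ∈ [2/55, 1/5)
j=9 picked index 9: u0 ∈ [-3/55, 6/55)
j=10 picked index 10: u0 ∈ [1/55, 1/11)
intersection: [2/55, 3/55)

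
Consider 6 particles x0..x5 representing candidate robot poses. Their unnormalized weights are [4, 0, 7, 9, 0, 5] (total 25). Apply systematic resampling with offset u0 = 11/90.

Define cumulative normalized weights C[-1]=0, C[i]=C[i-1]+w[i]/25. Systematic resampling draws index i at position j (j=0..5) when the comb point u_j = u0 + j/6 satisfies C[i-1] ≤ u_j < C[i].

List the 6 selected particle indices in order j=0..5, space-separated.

C = [4/25, 4/25, 11/25, 4/5, 4/5, 1]
j=0: u_0=11/90 ∈ [0, 4/25) → index 0
j=1: u_1=13/45 ∈ [4/25, 11/25) → index 2
j=2: u_2=41/90 ∈ [11/25, 4/5) → index 3
j=3: u_3=28/45 ∈ [11/25, 4/5) → index 3
j=4: u_4=71/90 ∈ [11/25, 4/5) → index 3
j=5: u_5=43/45 ∈ [4/5, 1) → index 5

0 2 3 3 3 5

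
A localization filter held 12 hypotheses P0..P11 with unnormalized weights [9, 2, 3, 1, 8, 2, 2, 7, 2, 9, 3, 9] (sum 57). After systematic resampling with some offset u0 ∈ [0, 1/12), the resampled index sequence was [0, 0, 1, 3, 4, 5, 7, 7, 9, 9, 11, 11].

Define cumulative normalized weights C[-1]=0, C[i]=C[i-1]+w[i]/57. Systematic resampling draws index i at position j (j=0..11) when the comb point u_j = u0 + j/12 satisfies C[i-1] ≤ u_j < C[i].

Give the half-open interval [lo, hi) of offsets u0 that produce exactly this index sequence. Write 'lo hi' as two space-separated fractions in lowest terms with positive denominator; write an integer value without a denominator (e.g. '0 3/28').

C = [3/19, 11/57, 14/57, 5/19, 23/57, 25/57, 9/19, 34/57, 12/19, 15/19, 16/19, 1]
j=0 picked index 0: u0 ∈ [0, 3/19)
j=1 picked index 0: u0 ∈ [-1/12, 17/228)
j=2 picked index 1: u0 ∈ [-1/114, 1/38)
j=3 picked index 3: u0 ∈ [-1/228, 1/76)
j=4 picked index 4: u0 ∈ [-4/57, 4/57)
j=5 picked index 5: u0 ∈ [-1/76, 5/228)
j=6 picked index 7: u0 ∈ [-1/38, 11/114)
j=7 picked index 7: u0 ∈ [-25/228, 1/76)
j=8 picked index 9: u0 ∈ [-2/57, 7/57)
j=9 picked index 9: u0 ∈ [-9/76, 3/76)
j=10 picked index 11: u0 ∈ [1/114, 1/6)
j=11 picked index 11: u0 ∈ [-17/228, 1/12)
intersection: [1/114, 1/76)

1/114 1/76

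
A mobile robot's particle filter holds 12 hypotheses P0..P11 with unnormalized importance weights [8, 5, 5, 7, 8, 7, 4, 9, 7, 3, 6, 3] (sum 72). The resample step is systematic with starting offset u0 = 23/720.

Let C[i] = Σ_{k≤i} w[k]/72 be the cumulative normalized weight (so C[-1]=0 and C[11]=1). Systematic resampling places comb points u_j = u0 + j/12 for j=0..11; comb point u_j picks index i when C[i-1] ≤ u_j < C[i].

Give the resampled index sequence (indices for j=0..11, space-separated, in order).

C = [1/9, 13/72, 1/4, 25/72, 11/24, 5/9, 11/18, 53/72, 5/6, 7/8, 23/24, 1]
j=0: u_0=23/720 ∈ [0, 1/9) → index 0
j=1: u_1=83/720 ∈ [1/9, 13/72) → index 1
j=2: u_2=143/720 ∈ [13/72, 1/4) → index 2
j=3: u_3=203/720 ∈ [1/4, 25/72) → index 3
j=4: u_4=263/720 ∈ [25/72, 11/24) → index 4
j=5: u_5=323/720 ∈ [25/72, 11/24) → index 4
j=6: u_6=383/720 ∈ [11/24, 5/9) → index 5
j=7: u_7=443/720 ∈ [11/18, 53/72) → index 7
j=8: u_8=503/720 ∈ [11/18, 53/72) → index 7
j=9: u_9=563/720 ∈ [53/72, 5/6) → index 8
j=10: u_10=623/720 ∈ [5/6, 7/8) → index 9
j=11: u_11=683/720 ∈ [7/8, 23/24) → index 10

0 1 2 3 4 4 5 7 7 8 9 10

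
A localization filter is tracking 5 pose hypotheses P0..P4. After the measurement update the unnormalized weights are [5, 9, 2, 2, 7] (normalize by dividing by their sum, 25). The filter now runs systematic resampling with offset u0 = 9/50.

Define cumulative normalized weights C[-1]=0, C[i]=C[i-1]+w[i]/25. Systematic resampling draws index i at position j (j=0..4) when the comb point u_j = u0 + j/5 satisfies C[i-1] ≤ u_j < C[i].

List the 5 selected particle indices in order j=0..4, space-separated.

C = [1/5, 14/25, 16/25, 18/25, 1]
j=0: u_0=9/50 ∈ [0, 1/5) → index 0
j=1: u_1=19/50 ∈ [1/5, 14/25) → index 1
j=2: u_2=29/50 ∈ [14/25, 16/25) → index 2
j=3: u_3=39/50 ∈ [18/25, 1) → index 4
j=4: u_4=49/50 ∈ [18/25, 1) → index 4

0 1 2 4 4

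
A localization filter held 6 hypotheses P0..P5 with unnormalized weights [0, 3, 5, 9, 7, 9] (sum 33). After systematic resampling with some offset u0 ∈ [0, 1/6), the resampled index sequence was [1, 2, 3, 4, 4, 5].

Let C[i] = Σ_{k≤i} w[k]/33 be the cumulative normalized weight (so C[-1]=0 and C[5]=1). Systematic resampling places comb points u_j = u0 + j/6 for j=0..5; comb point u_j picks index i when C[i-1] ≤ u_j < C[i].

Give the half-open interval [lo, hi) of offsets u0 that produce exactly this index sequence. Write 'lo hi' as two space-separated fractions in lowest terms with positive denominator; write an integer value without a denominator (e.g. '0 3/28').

1/66 2/33

C = [0, 1/11, 8/33, 17/33, 8/11, 1]
j=0 picked index 1: u0 ∈ [0, 1/11)
j=1 picked index 2: u0 ∈ [-5/66, 5/66)
j=2 picked index 3: u0 ∈ [-1/11, 2/11)
j=3 picked index 4: u0 ∈ [1/66, 5/22)
j=4 picked index 4: u0 ∈ [-5/33, 2/33)
j=5 picked index 5: u0 ∈ [-7/66, 1/6)
intersection: [1/66, 2/33)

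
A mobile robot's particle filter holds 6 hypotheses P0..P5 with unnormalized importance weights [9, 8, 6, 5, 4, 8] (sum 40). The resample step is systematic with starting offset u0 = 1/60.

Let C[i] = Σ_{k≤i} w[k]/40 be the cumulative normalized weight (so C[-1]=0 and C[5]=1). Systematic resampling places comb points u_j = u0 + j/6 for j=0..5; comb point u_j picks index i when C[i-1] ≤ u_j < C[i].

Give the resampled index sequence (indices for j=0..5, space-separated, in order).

0 0 1 2 3 5

C = [9/40, 17/40, 23/40, 7/10, 4/5, 1]
j=0: u_0=1/60 ∈ [0, 9/40) → index 0
j=1: u_1=11/60 ∈ [0, 9/40) → index 0
j=2: u_2=7/20 ∈ [9/40, 17/40) → index 1
j=3: u_3=31/60 ∈ [17/40, 23/40) → index 2
j=4: u_4=41/60 ∈ [23/40, 7/10) → index 3
j=5: u_5=17/20 ∈ [4/5, 1) → index 5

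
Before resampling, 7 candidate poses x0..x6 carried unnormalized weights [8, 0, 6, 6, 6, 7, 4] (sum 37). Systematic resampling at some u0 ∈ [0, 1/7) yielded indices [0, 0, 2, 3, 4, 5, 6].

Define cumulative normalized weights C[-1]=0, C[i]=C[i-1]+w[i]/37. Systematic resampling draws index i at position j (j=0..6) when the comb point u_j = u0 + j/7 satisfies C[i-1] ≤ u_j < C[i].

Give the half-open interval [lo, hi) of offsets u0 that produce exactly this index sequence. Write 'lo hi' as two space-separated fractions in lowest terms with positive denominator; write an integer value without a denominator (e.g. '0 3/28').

9/259 19/259

C = [8/37, 8/37, 14/37, 20/37, 26/37, 33/37, 1]
j=0 picked index 0: u0 ∈ [0, 8/37)
j=1 picked index 0: u0 ∈ [-1/7, 19/259)
j=2 picked index 2: u0 ∈ [-18/259, 24/259)
j=3 picked index 3: u0 ∈ [-13/259, 29/259)
j=4 picked index 4: u0 ∈ [-8/259, 34/259)
j=5 picked index 5: u0 ∈ [-3/259, 46/259)
j=6 picked index 6: u0 ∈ [9/259, 1/7)
intersection: [9/259, 19/259)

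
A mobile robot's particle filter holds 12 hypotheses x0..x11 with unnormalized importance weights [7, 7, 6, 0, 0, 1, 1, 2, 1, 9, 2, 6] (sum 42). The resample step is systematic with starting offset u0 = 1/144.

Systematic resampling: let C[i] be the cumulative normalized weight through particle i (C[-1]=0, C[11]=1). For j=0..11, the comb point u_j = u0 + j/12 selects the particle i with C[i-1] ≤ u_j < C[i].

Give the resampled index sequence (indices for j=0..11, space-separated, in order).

C = [1/6, 1/3, 10/21, 10/21, 10/21, 1/2, 11/21, 4/7, 25/42, 17/21, 6/7, 1]
j=0: u_0=1/144 ∈ [0, 1/6) → index 0
j=1: u_1=13/144 ∈ [0, 1/6) → index 0
j=2: u_2=25/144 ∈ [1/6, 1/3) → index 1
j=3: u_3=37/144 ∈ [1/6, 1/3) → index 1
j=4: u_4=49/144 ∈ [1/3, 10/21) → index 2
j=5: u_5=61/144 ∈ [1/3, 10/21) → index 2
j=6: u_6=73/144 ∈ [1/2, 11/21) → index 6
j=7: u_7=85/144 ∈ [4/7, 25/42) → index 8
j=8: u_8=97/144 ∈ [25/42, 17/21) → index 9
j=9: u_9=109/144 ∈ [25/42, 17/21) → index 9
j=10: u_10=121/144 ∈ [17/21, 6/7) → index 10
j=11: u_11=133/144 ∈ [6/7, 1) → index 11

0 0 1 1 2 2 6 8 9 9 10 11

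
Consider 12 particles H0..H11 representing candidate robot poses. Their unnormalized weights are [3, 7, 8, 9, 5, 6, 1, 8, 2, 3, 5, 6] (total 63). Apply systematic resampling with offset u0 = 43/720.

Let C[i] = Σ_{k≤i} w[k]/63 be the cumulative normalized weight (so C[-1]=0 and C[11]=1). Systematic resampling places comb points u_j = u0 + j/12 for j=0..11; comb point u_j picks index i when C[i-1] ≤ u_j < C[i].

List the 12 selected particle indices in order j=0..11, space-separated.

C = [1/21, 10/63, 2/7, 3/7, 32/63, 38/63, 13/21, 47/63, 7/9, 52/63, 19/21, 1]
j=0: u_0=43/720 ∈ [1/21, 10/63) → index 1
j=1: u_1=103/720 ∈ [1/21, 10/63) → index 1
j=2: u_2=163/720 ∈ [10/63, 2/7) → index 2
j=3: u_3=223/720 ∈ [2/7, 3/7) → index 3
j=4: u_4=283/720 ∈ [2/7, 3/7) → index 3
j=5: u_5=343/720 ∈ [3/7, 32/63) → index 4
j=6: u_6=403/720 ∈ [32/63, 38/63) → index 5
j=7: u_7=463/720 ∈ [13/21, 47/63) → index 7
j=8: u_8=523/720 ∈ [13/21, 47/63) → index 7
j=9: u_9=583/720 ∈ [7/9, 52/63) → index 9
j=10: u_10=643/720 ∈ [52/63, 19/21) → index 10
j=11: u_11=703/720 ∈ [19/21, 1) → index 11

1 1 2 3 3 4 5 7 7 9 10 11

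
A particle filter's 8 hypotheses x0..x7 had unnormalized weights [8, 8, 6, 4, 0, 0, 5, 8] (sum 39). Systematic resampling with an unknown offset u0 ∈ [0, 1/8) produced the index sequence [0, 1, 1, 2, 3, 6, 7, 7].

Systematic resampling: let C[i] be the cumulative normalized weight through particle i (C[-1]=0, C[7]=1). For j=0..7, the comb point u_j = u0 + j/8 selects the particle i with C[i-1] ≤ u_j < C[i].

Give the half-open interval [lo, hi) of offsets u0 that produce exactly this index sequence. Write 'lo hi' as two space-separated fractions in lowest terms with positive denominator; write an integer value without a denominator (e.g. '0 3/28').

25/312 1/8

C = [8/39, 16/39, 22/39, 2/3, 2/3, 2/3, 31/39, 1]
j=0 picked index 0: u0 ∈ [0, 8/39)
j=1 picked index 1: u0 ∈ [25/312, 89/312)
j=2 picked index 1: u0 ∈ [-7/156, 25/156)
j=3 picked index 2: u0 ∈ [11/312, 59/312)
j=4 picked index 3: u0 ∈ [5/78, 1/6)
j=5 picked index 6: u0 ∈ [1/24, 53/312)
j=6 picked index 7: u0 ∈ [7/156, 1/4)
j=7 picked index 7: u0 ∈ [-25/312, 1/8)
intersection: [25/312, 1/8)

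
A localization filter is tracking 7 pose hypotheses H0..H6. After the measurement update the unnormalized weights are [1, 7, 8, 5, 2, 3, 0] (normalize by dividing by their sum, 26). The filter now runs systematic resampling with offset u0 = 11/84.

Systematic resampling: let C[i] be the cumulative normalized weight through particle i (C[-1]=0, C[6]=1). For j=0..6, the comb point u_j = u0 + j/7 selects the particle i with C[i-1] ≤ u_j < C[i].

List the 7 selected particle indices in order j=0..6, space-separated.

1 1 2 2 3 4 5

C = [1/26, 4/13, 8/13, 21/26, 23/26, 1, 1]
j=0: u_0=11/84 ∈ [1/26, 4/13) → index 1
j=1: u_1=23/84 ∈ [1/26, 4/13) → index 1
j=2: u_2=5/12 ∈ [4/13, 8/13) → index 2
j=3: u_3=47/84 ∈ [4/13, 8/13) → index 2
j=4: u_4=59/84 ∈ [8/13, 21/26) → index 3
j=5: u_5=71/84 ∈ [21/26, 23/26) → index 4
j=6: u_6=83/84 ∈ [23/26, 1) → index 5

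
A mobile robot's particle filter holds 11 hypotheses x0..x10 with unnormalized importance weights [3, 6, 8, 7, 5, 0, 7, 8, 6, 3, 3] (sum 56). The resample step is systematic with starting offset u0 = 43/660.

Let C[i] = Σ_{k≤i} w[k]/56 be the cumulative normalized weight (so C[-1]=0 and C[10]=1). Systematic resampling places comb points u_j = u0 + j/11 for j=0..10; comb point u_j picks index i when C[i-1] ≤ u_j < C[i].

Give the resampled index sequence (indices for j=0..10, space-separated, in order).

C = [3/56, 9/56, 17/56, 3/7, 29/56, 29/56, 9/14, 11/14, 25/28, 53/56, 1]
j=0: u_0=43/660 ∈ [3/56, 9/56) → index 1
j=1: u_1=103/660 ∈ [3/56, 9/56) → index 1
j=2: u_2=163/660 ∈ [9/56, 17/56) → index 2
j=3: u_3=223/660 ∈ [17/56, 3/7) → index 3
j=4: u_4=283/660 ∈ [3/7, 29/56) → index 4
j=5: u_5=343/660 ∈ [29/56, 9/14) → index 6
j=6: u_6=403/660 ∈ [29/56, 9/14) → index 6
j=7: u_7=463/660 ∈ [9/14, 11/14) → index 7
j=8: u_8=523/660 ∈ [11/14, 25/28) → index 8
j=9: u_9=53/60 ∈ [11/14, 25/28) → index 8
j=10: u_10=643/660 ∈ [53/56, 1) → index 10

1 1 2 3 4 6 6 7 8 8 10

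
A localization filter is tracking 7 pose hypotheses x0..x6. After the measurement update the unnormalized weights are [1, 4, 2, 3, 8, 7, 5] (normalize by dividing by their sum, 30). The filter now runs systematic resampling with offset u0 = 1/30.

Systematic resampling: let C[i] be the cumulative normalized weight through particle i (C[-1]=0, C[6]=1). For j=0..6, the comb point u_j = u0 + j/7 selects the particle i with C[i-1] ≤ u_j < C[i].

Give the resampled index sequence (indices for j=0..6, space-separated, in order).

C = [1/30, 1/6, 7/30, 1/3, 3/5, 5/6, 1]
j=0: u_0=1/30 ∈ [1/30, 1/6) → index 1
j=1: u_1=37/210 ∈ [1/6, 7/30) → index 2
j=2: u_2=67/210 ∈ [7/30, 1/3) → index 3
j=3: u_3=97/210 ∈ [1/3, 3/5) → index 4
j=4: u_4=127/210 ∈ [3/5, 5/6) → index 5
j=5: u_5=157/210 ∈ [3/5, 5/6) → index 5
j=6: u_6=187/210 ∈ [5/6, 1) → index 6

1 2 3 4 5 5 6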